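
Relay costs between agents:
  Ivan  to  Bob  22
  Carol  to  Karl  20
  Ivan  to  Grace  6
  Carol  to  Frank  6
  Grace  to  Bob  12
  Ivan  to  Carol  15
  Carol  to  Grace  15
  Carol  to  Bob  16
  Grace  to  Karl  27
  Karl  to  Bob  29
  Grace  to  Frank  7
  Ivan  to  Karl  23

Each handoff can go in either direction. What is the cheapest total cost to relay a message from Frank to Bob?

A few of the Frank→Bob routes:
Frank → Grace → Bob: 7 + 12 = 19
Frank → Carol → Bob: 6 + 16 = 22
Frank → Grace → Ivan → Bob: 7 + 6 + 22 = 35
Frank → Carol → Grace → Bob: 6 + 15 + 12 = 33
The minimum is 19.

19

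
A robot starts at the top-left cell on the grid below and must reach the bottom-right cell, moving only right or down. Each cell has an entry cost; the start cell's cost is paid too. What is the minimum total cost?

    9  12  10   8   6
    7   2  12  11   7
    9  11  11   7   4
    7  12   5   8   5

56

One optimal route is [0,0] -> [1,0] -> [1,1] -> [2,1] -> [2,2] -> [2,3] -> [2,4] -> [3,4].
Its cost is 9 + 7 + 2 + 11 + 11 + 7 + 4 + 5 = 56.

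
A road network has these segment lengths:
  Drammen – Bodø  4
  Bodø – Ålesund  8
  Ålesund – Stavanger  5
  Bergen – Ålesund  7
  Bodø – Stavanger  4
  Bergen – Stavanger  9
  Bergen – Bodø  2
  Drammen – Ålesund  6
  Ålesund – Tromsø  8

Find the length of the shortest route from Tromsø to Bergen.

Checking several routes:
Tromsø - Ålesund - Bodø - Stavanger - Bergen: 8 + 8 + 4 + 9 = 29
Tromsø - Ålesund - Drammen - Bodø - Bergen: 8 + 6 + 4 + 2 = 20
Tromsø - Ålesund - Stavanger - Bodø - Bergen: 8 + 5 + 4 + 2 = 19
Tromsø - Ålesund - Bergen: 8 + 7 = 15
Tromsø - Ålesund - Bodø - Bergen: 8 + 8 + 2 = 18
Tromsø - Ålesund - Stavanger - Bergen: 8 + 5 + 9 = 22
The minimum is 15.

15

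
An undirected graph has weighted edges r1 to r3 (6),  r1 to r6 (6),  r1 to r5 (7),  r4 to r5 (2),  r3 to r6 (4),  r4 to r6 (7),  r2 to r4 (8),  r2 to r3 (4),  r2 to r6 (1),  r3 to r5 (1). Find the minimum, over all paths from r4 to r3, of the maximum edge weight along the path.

2

Comparing a few candidate routes:
r4 - r6 - r2 - r3: max(7, 1, 4) = 7
r4 - r6 - r1 - r5 - r3: max(7, 6, 7, 1) = 7
r4 - r6 - r3: max(7, 4) = 7
r4 - r5 - r3: max(2, 1) = 2
r4 - r6 - r1 - r3: max(7, 6, 6) = 7
The minimum achievable maximum is 2.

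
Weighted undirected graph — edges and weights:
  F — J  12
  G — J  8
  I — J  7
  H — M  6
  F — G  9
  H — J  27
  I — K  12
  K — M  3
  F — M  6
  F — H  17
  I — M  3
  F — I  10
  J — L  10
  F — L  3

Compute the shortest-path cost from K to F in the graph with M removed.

A few of the K→F routes:
K-I-J-F: 12 + 7 + 12 = 31
K-I-F: 12 + 10 = 22
K-I-J-L-F: 12 + 7 + 10 + 3 = 32
K-I-J-G-F: 12 + 7 + 8 + 9 = 36
Shortest: 22.

22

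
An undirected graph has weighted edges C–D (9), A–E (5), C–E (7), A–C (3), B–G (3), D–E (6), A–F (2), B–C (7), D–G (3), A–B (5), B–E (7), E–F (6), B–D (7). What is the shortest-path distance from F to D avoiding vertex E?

13

Checking several routes:
F → A → C → D: 2 + 3 + 9 = 14
F → A → C → B → G → D: 2 + 3 + 7 + 3 + 3 = 18
F → A → B → D: 2 + 5 + 7 = 14
F → A → B → G → D: 2 + 5 + 3 + 3 = 13
Shortest: 13.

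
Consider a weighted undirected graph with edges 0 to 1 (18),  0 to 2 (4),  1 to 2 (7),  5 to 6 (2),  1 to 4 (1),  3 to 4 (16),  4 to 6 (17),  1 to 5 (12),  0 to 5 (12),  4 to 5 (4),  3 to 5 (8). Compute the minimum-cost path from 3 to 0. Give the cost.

20

Some routes from 3 to 0:
3 → 5 → 1 → 2 → 0: 8 + 12 + 7 + 4 = 31
3 → 4 → 1 → 2 → 0: 16 + 1 + 7 + 4 = 28
3 → 5 → 4 → 1 → 2 → 0: 8 + 4 + 1 + 7 + 4 = 24
3 → 5 → 0: 8 + 12 = 20
The minimum is 20.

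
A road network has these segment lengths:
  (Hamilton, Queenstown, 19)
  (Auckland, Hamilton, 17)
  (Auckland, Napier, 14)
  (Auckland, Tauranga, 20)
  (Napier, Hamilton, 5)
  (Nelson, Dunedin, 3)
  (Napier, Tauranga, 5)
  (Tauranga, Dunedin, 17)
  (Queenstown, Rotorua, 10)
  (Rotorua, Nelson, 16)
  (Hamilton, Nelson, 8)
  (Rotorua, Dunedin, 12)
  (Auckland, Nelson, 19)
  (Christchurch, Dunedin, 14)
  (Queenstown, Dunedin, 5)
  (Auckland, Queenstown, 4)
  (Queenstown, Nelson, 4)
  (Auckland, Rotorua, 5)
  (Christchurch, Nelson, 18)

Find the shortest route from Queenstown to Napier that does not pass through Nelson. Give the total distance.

Comparing a few candidate routes:
Queenstown -> Hamilton -> Napier: 19 + 5 = 24
Queenstown -> Auckland -> Napier: 4 + 14 = 18
Queenstown -> Auckland -> Hamilton -> Napier: 4 + 17 + 5 = 26
Queenstown -> Dunedin -> Tauranga -> Napier: 5 + 17 + 5 = 27
Shortest: 18.

18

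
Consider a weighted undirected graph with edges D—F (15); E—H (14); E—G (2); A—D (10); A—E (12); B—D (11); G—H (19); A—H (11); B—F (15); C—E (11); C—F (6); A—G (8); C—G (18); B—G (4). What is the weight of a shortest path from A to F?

A few of the A→F routes:
A → G → B → F: 8 + 4 + 15 = 27
A → D → F: 10 + 15 = 25
A → G → E → C → F: 8 + 2 + 11 + 6 = 27
Best route has total 25.

25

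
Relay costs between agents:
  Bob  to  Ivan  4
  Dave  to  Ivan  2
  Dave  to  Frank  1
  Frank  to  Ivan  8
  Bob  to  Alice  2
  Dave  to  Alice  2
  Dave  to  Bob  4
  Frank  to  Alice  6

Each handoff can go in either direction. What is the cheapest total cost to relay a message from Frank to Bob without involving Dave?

8

Paths from Frank to Bob avoiding Dave:
Frank-Alice-Bob: 6 + 2 = 8
Frank-Ivan-Bob: 8 + 4 = 12
Best route has total 8.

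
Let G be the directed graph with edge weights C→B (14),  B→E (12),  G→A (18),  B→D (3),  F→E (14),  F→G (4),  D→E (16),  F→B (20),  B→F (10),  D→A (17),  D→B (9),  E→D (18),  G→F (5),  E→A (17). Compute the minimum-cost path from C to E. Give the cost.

Routes from C to E:
C - B - F - E: 14 + 10 + 14 = 38
C - B - E: 14 + 12 = 26
C - B - D - E: 14 + 3 + 16 = 33
The minimum is 26.

26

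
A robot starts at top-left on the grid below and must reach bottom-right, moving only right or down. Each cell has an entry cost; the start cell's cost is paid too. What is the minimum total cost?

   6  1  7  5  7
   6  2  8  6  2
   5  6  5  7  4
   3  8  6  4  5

Path [0,0]→[0,1]→[1,1]→[1,2]→[1,3]→[1,4]→[2,4]→[3,4]: 6 + 1 + 2 + 8 + 6 + 2 + 4 + 5 = 34.
For comparison, the top-then-right route costs 37.

34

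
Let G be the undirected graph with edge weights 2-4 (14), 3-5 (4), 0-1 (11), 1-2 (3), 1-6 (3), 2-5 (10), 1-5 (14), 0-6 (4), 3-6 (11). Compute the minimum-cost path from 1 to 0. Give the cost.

7

Comparing a few candidate routes:
1-0: 11
1-2-5-3-6-0: 3 + 10 + 4 + 11 + 4 = 32
1-6-0: 3 + 4 = 7
The minimum is 7.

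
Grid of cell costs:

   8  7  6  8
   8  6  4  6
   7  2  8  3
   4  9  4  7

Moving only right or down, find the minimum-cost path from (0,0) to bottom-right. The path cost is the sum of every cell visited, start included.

Cheapest: (0,0) → (0,1) → (0,2) → (1,2) → (1,3) → (2,3) → (3,3)
  8 + 7 + 6 + 4 + 6 + 3 + 7 = 41
For comparison, the top-then-right route costs 45.

41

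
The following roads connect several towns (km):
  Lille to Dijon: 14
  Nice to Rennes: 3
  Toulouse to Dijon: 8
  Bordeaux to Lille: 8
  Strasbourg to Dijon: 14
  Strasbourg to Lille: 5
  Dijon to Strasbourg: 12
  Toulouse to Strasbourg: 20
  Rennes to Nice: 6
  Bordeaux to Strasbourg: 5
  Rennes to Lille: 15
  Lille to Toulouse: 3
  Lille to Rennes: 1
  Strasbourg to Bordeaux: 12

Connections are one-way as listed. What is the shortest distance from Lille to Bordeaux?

Candidate routes:
Lille → Toulouse → Strasbourg → Bordeaux: 3 + 20 + 12 = 35
Lille → Toulouse → Dijon → Strasbourg → Bordeaux: 3 + 8 + 12 + 12 = 35
Lille → Dijon → Strasbourg → Bordeaux: 14 + 12 + 12 = 38
Shortest: 35 km.

35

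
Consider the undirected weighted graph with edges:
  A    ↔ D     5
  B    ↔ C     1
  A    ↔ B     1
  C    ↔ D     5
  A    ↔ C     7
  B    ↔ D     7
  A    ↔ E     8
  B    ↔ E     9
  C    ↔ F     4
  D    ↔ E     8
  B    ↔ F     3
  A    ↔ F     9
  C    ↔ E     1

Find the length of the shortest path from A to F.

4

Some routes from A to F:
A-E-C-B-F: 8 + 1 + 1 + 3 = 13
A-B-C-F: 1 + 1 + 4 = 6
A-B-F: 1 + 3 = 4
A-C-F: 7 + 4 = 11
A-F: 9
A-C-B-F: 7 + 1 + 3 = 11
Shortest: 4.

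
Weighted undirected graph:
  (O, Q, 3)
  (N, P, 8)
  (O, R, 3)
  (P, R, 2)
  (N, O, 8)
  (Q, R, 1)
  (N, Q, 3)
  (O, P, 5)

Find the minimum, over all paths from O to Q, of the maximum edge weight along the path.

Some routes from O to Q:
O-N-Q: max(8, 3) = 8
O-Q: max(3) = 3
O-R-Q: max(3, 1) = 3
O-P-R-Q: max(5, 2, 1) = 5
O-N-P-R-Q: max(8, 8, 2, 1) = 8
Smallest bottleneck: 3.

3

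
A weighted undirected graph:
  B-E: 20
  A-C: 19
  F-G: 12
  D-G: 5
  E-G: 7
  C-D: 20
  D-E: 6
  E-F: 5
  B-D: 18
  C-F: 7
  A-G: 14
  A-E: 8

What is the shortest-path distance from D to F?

11

Comparing a few candidate routes:
D → G → E → F: 5 + 7 + 5 = 17
D → G → F: 5 + 12 = 17
D → E → F: 6 + 5 = 11
Shortest: 11.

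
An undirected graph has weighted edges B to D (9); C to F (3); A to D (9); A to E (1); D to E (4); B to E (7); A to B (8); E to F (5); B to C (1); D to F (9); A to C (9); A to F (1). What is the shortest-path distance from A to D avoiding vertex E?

9

Checking several routes:
A → F → D: 1 + 9 = 10
A → B → D: 8 + 9 = 17
A → F → C → B → D: 1 + 3 + 1 + 9 = 14
A → C → B → D: 9 + 1 + 9 = 19
A → D: 9
The minimum is 9.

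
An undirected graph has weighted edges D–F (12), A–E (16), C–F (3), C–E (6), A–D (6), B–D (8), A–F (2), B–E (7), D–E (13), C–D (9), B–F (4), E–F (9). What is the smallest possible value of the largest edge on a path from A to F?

Comparing a few candidate routes:
A → D → B → F: max(6, 8, 4) = 8
A → D → B → E → F: max(6, 8, 7, 9) = 9
A → D → C → F: max(6, 9, 3) = 9
A → D → C → E → F: max(6, 9, 6, 9) = 9
A → F: max(2) = 2
A → D → B → E → C → F: max(6, 8, 7, 6, 3) = 8
Best route has worst link 2.

2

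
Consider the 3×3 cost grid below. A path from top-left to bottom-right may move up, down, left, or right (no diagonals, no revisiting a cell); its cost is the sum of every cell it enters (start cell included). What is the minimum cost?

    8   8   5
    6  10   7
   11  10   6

34

Cheapest: (0,0) (0,1) (0,2) (1,2) (2,2)
  8 + 8 + 5 + 7 + 6 = 34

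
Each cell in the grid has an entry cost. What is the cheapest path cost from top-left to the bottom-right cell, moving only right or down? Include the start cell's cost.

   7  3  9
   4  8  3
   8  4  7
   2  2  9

Take (0,0)→(1,0)→(2,0)→(3,0)→(3,1)→(3,2) for a total of 7 + 4 + 8 + 2 + 2 + 9 = 32.

32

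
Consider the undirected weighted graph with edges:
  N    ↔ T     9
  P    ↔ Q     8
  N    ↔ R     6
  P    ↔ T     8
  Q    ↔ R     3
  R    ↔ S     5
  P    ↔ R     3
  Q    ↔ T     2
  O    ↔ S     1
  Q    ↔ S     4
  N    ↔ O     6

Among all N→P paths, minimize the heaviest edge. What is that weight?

6

Checking several routes:
N - R - Q - T - P: max(6, 3, 2, 8) = 8
N - O - S - R - P: max(6, 1, 5, 3) = 6
N - R - Q - P: max(6, 3, 8) = 8
N - O - S - Q - R - P: max(6, 1, 4, 3, 3) = 6
N - R - P: max(6, 3) = 6
The minimum achievable maximum is 6.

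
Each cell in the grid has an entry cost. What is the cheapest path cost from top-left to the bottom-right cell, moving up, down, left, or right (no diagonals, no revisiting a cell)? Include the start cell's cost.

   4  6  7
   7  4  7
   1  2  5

19

Path [0,0] -> [1,0] -> [2,0] -> [2,1] -> [2,2]: 4 + 7 + 1 + 2 + 5 = 19.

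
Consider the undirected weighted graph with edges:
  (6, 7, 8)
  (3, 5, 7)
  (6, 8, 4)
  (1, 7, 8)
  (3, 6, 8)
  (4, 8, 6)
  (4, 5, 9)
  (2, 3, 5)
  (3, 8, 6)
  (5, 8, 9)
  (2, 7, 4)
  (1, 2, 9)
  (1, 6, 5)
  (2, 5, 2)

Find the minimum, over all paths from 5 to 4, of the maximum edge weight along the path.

6

A few of the 5→4 routes:
5→3→2→7→1→6→8→4: max(7, 5, 4, 8, 5, 4, 6) = 8
5→2→3→6→8→4: max(2, 5, 8, 4, 6) = 8
5→3→6→8→4: max(7, 8, 4, 6) = 8
5→2→3→8→4: max(2, 5, 6, 6) = 6
5→3→2→7→6→8→4: max(7, 5, 4, 8, 4, 6) = 8
5→3→8→4: max(7, 6, 6) = 7
Smallest bottleneck: 6.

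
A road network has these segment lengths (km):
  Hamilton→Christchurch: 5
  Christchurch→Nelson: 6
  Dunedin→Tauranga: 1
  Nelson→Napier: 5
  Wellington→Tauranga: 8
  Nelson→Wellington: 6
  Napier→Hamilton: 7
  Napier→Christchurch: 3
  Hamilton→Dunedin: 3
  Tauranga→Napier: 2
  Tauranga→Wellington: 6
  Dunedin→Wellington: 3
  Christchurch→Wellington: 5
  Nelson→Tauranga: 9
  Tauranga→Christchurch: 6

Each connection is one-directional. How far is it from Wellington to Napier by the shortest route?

10

Candidate routes:
Wellington→Tauranga→Napier: 8 + 2 = 10
Wellington→Tauranga→Christchurch→Nelson→Napier: 8 + 6 + 6 + 5 = 25
The minimum is 10 km.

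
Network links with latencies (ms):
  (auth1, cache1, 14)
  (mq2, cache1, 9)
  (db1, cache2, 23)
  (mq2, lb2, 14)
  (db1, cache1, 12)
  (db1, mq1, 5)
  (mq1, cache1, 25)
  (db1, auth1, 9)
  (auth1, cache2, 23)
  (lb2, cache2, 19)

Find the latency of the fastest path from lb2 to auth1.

37

A few of the lb2→auth1 routes:
lb2→cache2→auth1: 19 + 23 = 42
lb2→mq2→cache1→db1→auth1: 14 + 9 + 12 + 9 = 44
lb2→mq2→cache1→auth1: 14 + 9 + 14 = 37
Best route has total 37 ms.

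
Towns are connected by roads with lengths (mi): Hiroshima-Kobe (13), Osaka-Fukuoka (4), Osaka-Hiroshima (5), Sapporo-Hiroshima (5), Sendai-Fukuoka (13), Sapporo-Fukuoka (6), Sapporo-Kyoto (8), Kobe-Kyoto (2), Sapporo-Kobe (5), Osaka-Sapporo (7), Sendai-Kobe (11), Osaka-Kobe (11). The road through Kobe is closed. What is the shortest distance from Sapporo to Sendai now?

Routes from Sapporo to Sendai avoiding Kobe:
Sapporo → Fukuoka → Sendai: 6 + 13 = 19
Sapporo → Osaka → Fukuoka → Sendai: 7 + 4 + 13 = 24
Sapporo → Hiroshima → Osaka → Fukuoka → Sendai: 5 + 5 + 4 + 13 = 27
Shortest: 19 mi.

19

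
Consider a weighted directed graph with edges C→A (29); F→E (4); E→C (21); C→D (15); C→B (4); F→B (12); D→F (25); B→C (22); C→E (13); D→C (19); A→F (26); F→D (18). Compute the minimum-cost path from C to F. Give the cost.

40

Routes from C to F:
C-A-F: 29 + 26 = 55
C-D-F: 15 + 25 = 40
Best route has total 40.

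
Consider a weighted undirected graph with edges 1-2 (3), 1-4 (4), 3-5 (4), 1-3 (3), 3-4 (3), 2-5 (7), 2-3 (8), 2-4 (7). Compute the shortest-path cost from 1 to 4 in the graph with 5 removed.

4

Comparing a few candidate routes:
1→3→4: 3 + 3 = 6
1→4: 4
1→2→4: 3 + 7 = 10
Shortest: 4.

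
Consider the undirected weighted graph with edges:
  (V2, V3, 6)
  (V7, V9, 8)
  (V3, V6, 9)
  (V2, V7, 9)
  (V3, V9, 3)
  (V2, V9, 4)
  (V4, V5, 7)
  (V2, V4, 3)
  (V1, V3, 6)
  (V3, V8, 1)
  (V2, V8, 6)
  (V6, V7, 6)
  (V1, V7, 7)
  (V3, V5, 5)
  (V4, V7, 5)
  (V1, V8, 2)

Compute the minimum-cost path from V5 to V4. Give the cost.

7

Checking several routes:
V5→V3→V2→V4: 5 + 6 + 3 = 14
V5→V4: 7
V5→V3→V8→V2→V4: 5 + 1 + 6 + 3 = 15
Best route has total 7.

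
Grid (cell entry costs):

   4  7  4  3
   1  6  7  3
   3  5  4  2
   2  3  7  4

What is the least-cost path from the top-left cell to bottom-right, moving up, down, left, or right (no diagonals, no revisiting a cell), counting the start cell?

23

One optimal route is (0,0)→(1,0)→(2,0)→(2,1)→(2,2)→(2,3)→(3,3).
Its cost is 4 + 1 + 3 + 5 + 4 + 2 + 4 = 23.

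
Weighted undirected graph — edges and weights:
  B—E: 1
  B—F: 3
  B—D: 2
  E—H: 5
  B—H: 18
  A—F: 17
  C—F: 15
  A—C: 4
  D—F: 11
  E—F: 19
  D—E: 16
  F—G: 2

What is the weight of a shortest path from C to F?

15

Routes from C to F:
C→A→F: 4 + 17 = 21
C→F: 15
Best route has total 15.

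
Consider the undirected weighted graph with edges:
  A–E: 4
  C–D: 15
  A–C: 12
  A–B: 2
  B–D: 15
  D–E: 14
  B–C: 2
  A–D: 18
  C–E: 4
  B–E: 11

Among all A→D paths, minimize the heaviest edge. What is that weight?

14

Comparing a few candidate routes:
A-B-C-E-D: max(2, 2, 4, 14) = 14
A-E-D: max(4, 14) = 14
A-B-E-D: max(2, 11, 14) = 14
A-C-E-D: max(12, 4, 14) = 14
A-C-B-E-D: max(12, 2, 11, 14) = 14
The minimum achievable maximum is 14.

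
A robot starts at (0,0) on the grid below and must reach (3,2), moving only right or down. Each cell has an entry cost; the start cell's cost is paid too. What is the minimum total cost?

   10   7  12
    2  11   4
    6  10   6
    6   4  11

39

One optimal route is (0,0)→(1,0)→(2,0)→(3,0)→(3,1)→(3,2).
Its cost is 10 + 2 + 6 + 6 + 4 + 11 = 39.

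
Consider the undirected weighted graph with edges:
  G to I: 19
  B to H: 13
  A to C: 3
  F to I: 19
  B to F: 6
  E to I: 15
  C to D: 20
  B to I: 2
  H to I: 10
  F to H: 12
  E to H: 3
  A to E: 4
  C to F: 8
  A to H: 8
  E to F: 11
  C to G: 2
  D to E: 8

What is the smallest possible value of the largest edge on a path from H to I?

8

Some routes from H to I:
H → A → E → F → B → I: max(8, 4, 11, 6, 2) = 11
H → F → B → I: max(12, 6, 2) = 12
H → E → F → B → I: max(3, 11, 6, 2) = 11
H → A → C → F → B → I: max(8, 3, 8, 6, 2) = 8
H → I: max(10) = 10
H → E → A → C → F → B → I: max(3, 4, 3, 8, 6, 2) = 8
Best route has worst link 8.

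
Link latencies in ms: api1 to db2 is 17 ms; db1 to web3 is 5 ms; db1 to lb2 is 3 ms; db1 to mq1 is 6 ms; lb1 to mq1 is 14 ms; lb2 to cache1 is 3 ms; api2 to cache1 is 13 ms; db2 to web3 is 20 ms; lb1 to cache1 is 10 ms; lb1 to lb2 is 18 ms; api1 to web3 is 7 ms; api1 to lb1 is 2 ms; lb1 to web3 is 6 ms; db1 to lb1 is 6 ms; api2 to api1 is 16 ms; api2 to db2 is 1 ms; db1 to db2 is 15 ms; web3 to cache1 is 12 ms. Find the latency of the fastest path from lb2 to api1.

A few of the lb2→api1 routes:
lb2 - cache1 - lb1 - api1: 3 + 10 + 2 = 15
lb2 - lb1 - api1: 18 + 2 = 20
lb2 - db1 - web3 - lb1 - api1: 3 + 5 + 6 + 2 = 16
lb2 - db1 - web3 - api1: 3 + 5 + 7 = 15
lb2 - db1 - lb1 - api1: 3 + 6 + 2 = 11
Best route has total 11 ms.

11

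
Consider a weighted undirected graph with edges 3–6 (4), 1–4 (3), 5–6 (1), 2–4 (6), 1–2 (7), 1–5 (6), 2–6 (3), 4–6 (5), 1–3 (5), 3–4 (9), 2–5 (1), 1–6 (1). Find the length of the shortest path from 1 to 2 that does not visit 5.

4

Some routes from 1 to 2 avoiding 5:
1→4→2: 3 + 6 = 9
1→4→6→2: 3 + 5 + 3 = 11
1→2: 7
1→6→2: 1 + 3 = 4
Shortest: 4.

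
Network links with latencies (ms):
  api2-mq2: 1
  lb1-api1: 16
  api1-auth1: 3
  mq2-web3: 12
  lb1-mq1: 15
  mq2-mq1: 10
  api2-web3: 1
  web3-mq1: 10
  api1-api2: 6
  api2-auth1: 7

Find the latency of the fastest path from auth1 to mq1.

Comparing a few candidate routes:
auth1-api2-mq2-web3-mq1: 7 + 1 + 12 + 10 = 30
auth1-api2-mq2-mq1: 7 + 1 + 10 = 18
auth1-api1-api2-mq2-mq1: 3 + 6 + 1 + 10 = 20
auth1-api1-api2-web3-mq1: 3 + 6 + 1 + 10 = 20
auth1-api2-web3-mq2-mq1: 7 + 1 + 12 + 10 = 30
auth1-api2-web3-mq1: 7 + 1 + 10 = 18
Shortest: 18 ms.

18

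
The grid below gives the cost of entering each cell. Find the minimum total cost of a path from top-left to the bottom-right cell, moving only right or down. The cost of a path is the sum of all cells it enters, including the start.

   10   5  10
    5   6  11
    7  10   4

Cheapest: (0,0) (0,1) (1,1) (2,1) (2,2)
  10 + 5 + 6 + 10 + 4 = 35
For comparison, the top-then-right route costs 40.

35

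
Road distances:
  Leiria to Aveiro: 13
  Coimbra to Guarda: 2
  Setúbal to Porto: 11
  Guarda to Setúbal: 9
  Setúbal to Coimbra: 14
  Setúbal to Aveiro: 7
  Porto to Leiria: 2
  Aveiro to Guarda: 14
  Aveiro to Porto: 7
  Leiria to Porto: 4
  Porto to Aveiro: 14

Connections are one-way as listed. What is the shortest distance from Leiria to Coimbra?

50

Candidate routes:
Leiria → Porto → Aveiro → Guarda → Setúbal → Coimbra: 4 + 14 + 14 + 9 + 14 = 55
Leiria → Aveiro → Guarda → Setúbal → Coimbra: 13 + 14 + 9 + 14 = 50
The minimum is 50.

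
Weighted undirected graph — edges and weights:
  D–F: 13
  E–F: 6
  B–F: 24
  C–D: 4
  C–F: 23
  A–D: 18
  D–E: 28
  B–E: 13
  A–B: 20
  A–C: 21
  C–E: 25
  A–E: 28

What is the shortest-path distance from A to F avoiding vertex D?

Some routes from A to F avoiding D:
A -> C -> F: 21 + 23 = 44
A -> B -> F: 20 + 24 = 44
A -> E -> F: 28 + 6 = 34
A -> B -> E -> F: 20 + 13 + 6 = 39
Shortest: 34.

34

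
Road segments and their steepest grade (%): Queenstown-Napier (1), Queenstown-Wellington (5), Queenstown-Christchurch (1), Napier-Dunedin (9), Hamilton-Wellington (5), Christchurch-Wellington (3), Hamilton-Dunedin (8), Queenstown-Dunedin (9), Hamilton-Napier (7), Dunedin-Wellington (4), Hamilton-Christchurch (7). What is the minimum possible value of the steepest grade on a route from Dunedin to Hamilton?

5

Checking several routes:
Dunedin → Wellington → Hamilton: max(4, 5) = 5
Dunedin → Hamilton: max(8) = 8
Dunedin → Wellington → Queenstown → Christchurch → Hamilton: max(4, 5, 1, 7) = 7
Dunedin → Wellington → Queenstown → Napier → Hamilton: max(4, 5, 1, 7) = 7
Dunedin → Wellington → Christchurch → Hamilton: max(4, 3, 7) = 7
Dunedin → Wellington → Christchurch → Queenstown → Napier → Hamilton: max(4, 3, 1, 1, 7) = 7
Smallest bottleneck: 5%.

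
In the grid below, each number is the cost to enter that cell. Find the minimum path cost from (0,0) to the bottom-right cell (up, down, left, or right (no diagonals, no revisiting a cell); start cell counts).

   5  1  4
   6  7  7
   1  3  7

22

Path [0,0] [1,0] [2,0] [2,1] [2,2]: 5 + 6 + 1 + 3 + 7 = 22.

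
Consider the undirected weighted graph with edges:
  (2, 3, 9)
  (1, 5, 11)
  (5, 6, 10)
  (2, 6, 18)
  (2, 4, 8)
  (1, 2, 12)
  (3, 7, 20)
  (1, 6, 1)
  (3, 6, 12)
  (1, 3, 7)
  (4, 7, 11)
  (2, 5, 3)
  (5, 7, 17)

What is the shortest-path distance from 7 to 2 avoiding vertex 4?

20

Comparing a few candidate routes:
7→5→2: 17 + 3 = 20
7→5→1→2: 17 + 11 + 12 = 40
7→3→1→2: 20 + 7 + 12 = 39
7→3→2: 20 + 9 = 29
The minimum is 20.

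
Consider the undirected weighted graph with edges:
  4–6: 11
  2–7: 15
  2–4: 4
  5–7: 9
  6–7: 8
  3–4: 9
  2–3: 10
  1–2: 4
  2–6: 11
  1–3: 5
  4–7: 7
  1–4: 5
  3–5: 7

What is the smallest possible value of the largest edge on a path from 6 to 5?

8

Checking several routes:
6-7-4-2-1-3-5: max(8, 7, 4, 4, 5, 7) = 8
6-7-4-1-3-5: max(8, 7, 5, 5, 7) = 8
6-7-4-3-5: max(8, 7, 9, 7) = 9
Smallest bottleneck: 8.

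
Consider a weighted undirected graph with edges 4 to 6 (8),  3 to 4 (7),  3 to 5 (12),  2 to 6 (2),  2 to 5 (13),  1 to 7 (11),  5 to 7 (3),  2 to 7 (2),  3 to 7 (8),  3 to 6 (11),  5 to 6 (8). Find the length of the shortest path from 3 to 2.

10

A few of the 3→2 routes:
3 -> 5 -> 6 -> 2: 12 + 8 + 2 = 22
3 -> 7 -> 2: 8 + 2 = 10
3 -> 4 -> 6 -> 2: 7 + 8 + 2 = 17
3 -> 5 -> 7 -> 2: 12 + 3 + 2 = 17
3 -> 6 -> 2: 11 + 2 = 13
3 -> 7 -> 5 -> 6 -> 2: 8 + 3 + 8 + 2 = 21
The minimum is 10.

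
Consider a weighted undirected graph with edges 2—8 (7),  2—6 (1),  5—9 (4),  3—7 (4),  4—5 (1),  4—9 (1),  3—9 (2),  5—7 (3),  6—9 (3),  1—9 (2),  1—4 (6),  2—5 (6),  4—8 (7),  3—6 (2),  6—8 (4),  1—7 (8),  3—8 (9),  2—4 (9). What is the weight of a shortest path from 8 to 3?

Checking several routes:
8 → 6 → 9 → 3: 4 + 3 + 2 = 9
8 → 3: 9
8 → 4 → 9 → 3: 7 + 1 + 2 = 10
8 → 6 → 3: 4 + 2 = 6
Best route has total 6.

6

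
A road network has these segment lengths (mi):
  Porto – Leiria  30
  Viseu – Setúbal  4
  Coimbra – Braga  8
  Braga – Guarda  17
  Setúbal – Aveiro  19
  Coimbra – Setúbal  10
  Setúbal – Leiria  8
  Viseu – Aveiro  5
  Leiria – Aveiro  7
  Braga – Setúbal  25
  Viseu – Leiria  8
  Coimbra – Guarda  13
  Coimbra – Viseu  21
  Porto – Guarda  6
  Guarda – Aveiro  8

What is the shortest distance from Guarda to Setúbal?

A few of the Guarda→Setúbal routes:
Guarda -> Aveiro -> Leiria -> Setúbal: 8 + 7 + 8 = 23
Guarda -> Aveiro -> Leiria -> Viseu -> Setúbal: 8 + 7 + 8 + 4 = 27
Guarda -> Coimbra -> Setúbal: 13 + 10 = 23
Guarda -> Aveiro -> Setúbal: 8 + 19 = 27
Guarda -> Aveiro -> Viseu -> Setúbal: 8 + 5 + 4 = 17
Shortest: 17 mi.

17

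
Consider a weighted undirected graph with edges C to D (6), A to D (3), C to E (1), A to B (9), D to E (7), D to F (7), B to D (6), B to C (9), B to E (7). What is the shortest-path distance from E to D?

7

Comparing a few candidate routes:
E - B - D: 7 + 6 = 13
E - C - D: 1 + 6 = 7
E - D: 7
E - C - B - D: 1 + 9 + 6 = 16
The minimum is 7.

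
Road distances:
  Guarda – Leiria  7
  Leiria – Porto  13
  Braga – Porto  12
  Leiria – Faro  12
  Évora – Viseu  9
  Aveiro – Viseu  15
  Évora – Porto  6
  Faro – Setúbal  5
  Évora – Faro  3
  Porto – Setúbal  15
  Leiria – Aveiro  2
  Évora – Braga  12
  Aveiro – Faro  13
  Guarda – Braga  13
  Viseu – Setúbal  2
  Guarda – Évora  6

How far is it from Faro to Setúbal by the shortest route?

5

Comparing a few candidate routes:
Faro → Évora → Viseu → Setúbal: 3 + 9 + 2 = 14
Faro → Setúbal: 5
Faro → Aveiro → Viseu → Setúbal: 13 + 15 + 2 = 30
Faro → Leiria → Aveiro → Viseu → Setúbal: 12 + 2 + 15 + 2 = 31
Faro → Évora → Porto → Setúbal: 3 + 6 + 15 = 24
Shortest: 5.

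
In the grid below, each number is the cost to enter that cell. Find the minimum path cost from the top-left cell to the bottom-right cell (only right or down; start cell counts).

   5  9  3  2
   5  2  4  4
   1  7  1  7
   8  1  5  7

Cheapest: r0c0 -> r1c0 -> r1c1 -> r1c2 -> r2c2 -> r3c2 -> r3c3
  5 + 5 + 2 + 4 + 1 + 5 + 7 = 29
(Top row then right column would cost 37.)

29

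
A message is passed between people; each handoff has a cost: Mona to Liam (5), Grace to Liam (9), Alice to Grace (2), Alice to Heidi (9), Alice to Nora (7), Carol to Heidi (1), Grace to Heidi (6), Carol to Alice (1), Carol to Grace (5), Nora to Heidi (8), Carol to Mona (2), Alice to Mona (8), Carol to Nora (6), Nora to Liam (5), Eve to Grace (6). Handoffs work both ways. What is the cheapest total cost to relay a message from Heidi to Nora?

7

Some routes from Heidi to Nora:
Heidi - Carol - Nora: 1 + 6 = 7
Heidi - Nora: 8
Heidi - Carol - Alice - Nora: 1 + 1 + 7 = 9
Heidi - Carol - Mona - Liam - Nora: 1 + 2 + 5 + 5 = 13
Best route has total 7.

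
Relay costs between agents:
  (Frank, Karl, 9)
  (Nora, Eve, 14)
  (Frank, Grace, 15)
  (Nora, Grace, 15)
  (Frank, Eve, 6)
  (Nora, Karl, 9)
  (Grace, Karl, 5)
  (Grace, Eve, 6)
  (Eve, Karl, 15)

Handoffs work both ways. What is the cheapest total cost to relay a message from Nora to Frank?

18

A few of the Nora→Frank routes:
Nora -> Karl -> Grace -> Eve -> Frank: 9 + 5 + 6 + 6 = 26
Nora -> Eve -> Frank: 14 + 6 = 20
Nora -> Karl -> Frank: 9 + 9 = 18
Best route has total 18.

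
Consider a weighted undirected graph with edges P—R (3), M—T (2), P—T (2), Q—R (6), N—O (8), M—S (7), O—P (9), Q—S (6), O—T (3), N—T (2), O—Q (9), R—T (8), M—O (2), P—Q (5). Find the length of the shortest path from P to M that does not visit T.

Checking several routes:
P -> Q -> S -> M: 5 + 6 + 7 = 18
P -> O -> M: 9 + 2 = 11
P -> Q -> O -> M: 5 + 9 + 2 = 16
Best route has total 11.

11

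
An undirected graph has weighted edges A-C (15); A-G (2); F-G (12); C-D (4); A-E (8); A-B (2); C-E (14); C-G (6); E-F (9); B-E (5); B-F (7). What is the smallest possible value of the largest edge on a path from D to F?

7

Comparing a few candidate routes:
D-C-G-A-E-B-F: max(4, 6, 2, 8, 5, 7) = 8
D-C-G-A-B-E-F: max(4, 6, 2, 2, 5, 9) = 9
D-C-G-A-B-F: max(4, 6, 2, 2, 7) = 7
The minimum achievable maximum is 7.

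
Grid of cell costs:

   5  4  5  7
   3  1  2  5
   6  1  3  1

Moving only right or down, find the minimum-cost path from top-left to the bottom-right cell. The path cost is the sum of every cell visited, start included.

One optimal route is (0,0) → (1,0) → (1,1) → (2,1) → (2,2) → (2,3).
Its cost is 5 + 3 + 1 + 1 + 3 + 1 = 14.
(Top row then right column would cost 27.)

14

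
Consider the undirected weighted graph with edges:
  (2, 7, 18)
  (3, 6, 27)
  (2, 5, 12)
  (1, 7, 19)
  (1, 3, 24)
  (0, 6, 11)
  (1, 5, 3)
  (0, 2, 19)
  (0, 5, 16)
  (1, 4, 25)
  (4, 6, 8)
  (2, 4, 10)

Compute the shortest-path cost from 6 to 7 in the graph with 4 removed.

Some routes from 6 to 7 avoiding 4:
6 -> 0 -> 5 -> 1 -> 7: 11 + 16 + 3 + 19 = 49
6 -> 0 -> 2 -> 7: 11 + 19 + 18 = 48
6 -> 0 -> 5 -> 2 -> 7: 11 + 16 + 12 + 18 = 57
The minimum is 48.

48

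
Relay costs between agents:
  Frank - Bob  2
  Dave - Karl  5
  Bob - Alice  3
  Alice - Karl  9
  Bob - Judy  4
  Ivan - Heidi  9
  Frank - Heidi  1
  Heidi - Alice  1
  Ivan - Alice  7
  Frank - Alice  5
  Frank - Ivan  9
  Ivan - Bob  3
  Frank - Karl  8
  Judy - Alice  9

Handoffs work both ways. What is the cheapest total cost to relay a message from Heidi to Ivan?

A few of the Heidi→Ivan routes:
Heidi - Frank - Bob - Ivan: 1 + 2 + 3 = 6
Heidi - Alice - Ivan: 1 + 7 = 8
Heidi - Alice - Bob - Ivan: 1 + 3 + 3 = 7
Best route has total 6.

6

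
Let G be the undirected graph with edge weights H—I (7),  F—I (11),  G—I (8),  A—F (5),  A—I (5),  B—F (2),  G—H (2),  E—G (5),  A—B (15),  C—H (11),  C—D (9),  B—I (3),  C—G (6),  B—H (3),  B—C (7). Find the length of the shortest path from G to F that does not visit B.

Checking several routes:
G - H - I - F: 2 + 7 + 11 = 20
G - I - F: 8 + 11 = 19
G - I - A - F: 8 + 5 + 5 = 18
G - H - I - A - F: 2 + 7 + 5 + 5 = 19
Best route has total 18.

18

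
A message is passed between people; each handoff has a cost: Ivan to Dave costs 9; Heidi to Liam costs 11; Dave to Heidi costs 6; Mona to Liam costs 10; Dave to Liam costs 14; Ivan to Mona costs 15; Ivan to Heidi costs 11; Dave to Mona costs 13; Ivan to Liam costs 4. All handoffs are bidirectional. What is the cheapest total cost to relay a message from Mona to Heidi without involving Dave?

21

Routes from Mona to Heidi avoiding Dave:
Mona→Ivan→Heidi: 15 + 11 = 26
Mona→Liam→Heidi: 10 + 11 = 21
Mona→Ivan→Liam→Heidi: 15 + 4 + 11 = 30
Mona→Liam→Ivan→Heidi: 10 + 4 + 11 = 25
The minimum is 21.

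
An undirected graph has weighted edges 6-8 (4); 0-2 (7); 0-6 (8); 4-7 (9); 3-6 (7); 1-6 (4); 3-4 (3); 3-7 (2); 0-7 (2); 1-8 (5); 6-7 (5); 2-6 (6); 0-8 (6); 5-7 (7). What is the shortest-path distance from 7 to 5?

Routes from 7 to 5:
7 - 5: 7
Shortest: 7.

7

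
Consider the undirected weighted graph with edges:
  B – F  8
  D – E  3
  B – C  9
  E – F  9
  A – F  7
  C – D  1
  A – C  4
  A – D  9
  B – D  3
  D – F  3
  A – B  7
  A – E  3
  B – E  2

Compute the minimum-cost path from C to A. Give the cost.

Checking several routes:
C→D→B→E→A: 1 + 3 + 2 + 3 = 9
C→A: 4
C→D→E→A: 1 + 3 + 3 = 7
Best route has total 4.

4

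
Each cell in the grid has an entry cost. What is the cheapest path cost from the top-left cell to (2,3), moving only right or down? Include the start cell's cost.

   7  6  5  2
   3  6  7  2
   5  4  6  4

Path r0c0 → r0c1 → r0c2 → r0c3 → r1c3 → r2c3: 7 + 6 + 5 + 2 + 2 + 4 = 26.

26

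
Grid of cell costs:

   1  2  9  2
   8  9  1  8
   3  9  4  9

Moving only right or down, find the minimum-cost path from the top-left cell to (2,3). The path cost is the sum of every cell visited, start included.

26

Path r0c0→r0c1→r0c2→r1c2→r2c2→r2c3: 1 + 2 + 9 + 1 + 4 + 9 = 26.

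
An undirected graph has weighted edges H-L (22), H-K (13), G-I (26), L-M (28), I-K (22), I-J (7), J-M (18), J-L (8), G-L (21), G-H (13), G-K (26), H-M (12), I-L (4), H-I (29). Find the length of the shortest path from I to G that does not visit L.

Comparing a few candidate routes:
I -> H -> G: 29 + 13 = 42
I -> J -> M -> H -> G: 7 + 18 + 12 + 13 = 50
I -> H -> K -> G: 29 + 13 + 26 = 68
I -> K -> H -> G: 22 + 13 + 13 = 48
I -> K -> G: 22 + 26 = 48
I -> G: 26
The minimum is 26.

26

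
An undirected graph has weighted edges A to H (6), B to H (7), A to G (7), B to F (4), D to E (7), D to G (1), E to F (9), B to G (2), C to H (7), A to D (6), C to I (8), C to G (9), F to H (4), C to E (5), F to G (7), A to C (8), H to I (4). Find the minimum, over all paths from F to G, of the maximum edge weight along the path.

4

Comparing a few candidate routes:
F → B → G: max(4, 2) = 4
F → H → C → E → D → G: max(4, 7, 5, 7, 1) = 7
F → H → A → D → G: max(4, 6, 6, 1) = 6
F → H → B → G: max(4, 7, 2) = 7
F → H → C → E → D → A → G: max(4, 7, 5, 7, 6, 7) = 7
Smallest bottleneck: 4.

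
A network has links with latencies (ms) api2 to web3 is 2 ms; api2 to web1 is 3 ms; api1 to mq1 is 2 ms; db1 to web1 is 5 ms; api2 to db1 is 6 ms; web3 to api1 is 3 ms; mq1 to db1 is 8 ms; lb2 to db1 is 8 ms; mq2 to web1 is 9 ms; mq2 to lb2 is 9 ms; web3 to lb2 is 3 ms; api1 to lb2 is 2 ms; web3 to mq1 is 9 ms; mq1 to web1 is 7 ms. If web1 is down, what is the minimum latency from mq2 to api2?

14

Some routes from mq2 to api2 avoiding web1:
mq2 → lb2 → api1 → web3 → api2: 9 + 2 + 3 + 2 = 16
mq2 → lb2 → web3 → api2: 9 + 3 + 2 = 14
mq2 → lb2 → db1 → api2: 9 + 8 + 6 = 23
mq2 → lb2 → api1 → mq1 → web3 → api2: 9 + 2 + 2 + 9 + 2 = 24
Best route has total 14 ms.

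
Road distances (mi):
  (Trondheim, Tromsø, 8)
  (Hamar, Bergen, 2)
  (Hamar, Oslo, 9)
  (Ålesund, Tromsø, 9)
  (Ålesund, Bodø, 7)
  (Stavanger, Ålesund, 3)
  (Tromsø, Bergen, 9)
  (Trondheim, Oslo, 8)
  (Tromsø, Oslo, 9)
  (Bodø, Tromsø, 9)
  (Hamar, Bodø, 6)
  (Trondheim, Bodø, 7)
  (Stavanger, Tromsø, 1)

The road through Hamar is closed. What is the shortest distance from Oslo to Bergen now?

Candidate routes:
Oslo - Trondheim - Bodø - Ålesund - Stavanger - Tromsø - Bergen: 8 + 7 + 7 + 3 + 1 + 9 = 35
Oslo - Tromsø - Bergen: 9 + 9 = 18
Oslo - Trondheim - Bodø - Tromsø - Bergen: 8 + 7 + 9 + 9 = 33
Oslo - Trondheim - Bodø - Ålesund - Tromsø - Bergen: 8 + 7 + 7 + 9 + 9 = 40
Oslo - Trondheim - Tromsø - Bergen: 8 + 8 + 9 = 25
Shortest: 18 mi.

18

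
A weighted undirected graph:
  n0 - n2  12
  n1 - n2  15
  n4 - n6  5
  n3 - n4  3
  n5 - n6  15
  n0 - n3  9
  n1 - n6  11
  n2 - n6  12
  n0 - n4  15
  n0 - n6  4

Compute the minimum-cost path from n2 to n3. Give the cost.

Comparing a few candidate routes:
n2 - n0 - n4 - n3: 12 + 15 + 3 = 30
n2 - n6 - n4 - n3: 12 + 5 + 3 = 20
n2 - n6 - n0 - n3: 12 + 4 + 9 = 25
n2 - n1 - n6 - n4 - n3: 15 + 11 + 5 + 3 = 34
n2 - n0 - n6 - n4 - n3: 12 + 4 + 5 + 3 = 24
n2 - n0 - n3: 12 + 9 = 21
Best route has total 20.

20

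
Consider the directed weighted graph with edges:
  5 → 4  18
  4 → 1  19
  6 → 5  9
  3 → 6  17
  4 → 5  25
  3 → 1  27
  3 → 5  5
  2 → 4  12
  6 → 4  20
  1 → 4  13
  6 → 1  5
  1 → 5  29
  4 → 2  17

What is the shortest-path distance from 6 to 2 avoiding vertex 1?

37

Routes from 6 to 2 avoiding 1:
6 - 4 - 2: 20 + 17 = 37
6 - 5 - 4 - 2: 9 + 18 + 17 = 44
The minimum is 37.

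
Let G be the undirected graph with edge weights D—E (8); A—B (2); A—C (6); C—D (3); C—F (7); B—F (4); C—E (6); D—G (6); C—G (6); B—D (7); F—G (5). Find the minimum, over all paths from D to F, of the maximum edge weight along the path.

Comparing a few candidate routes:
D -> G -> F: max(6, 5) = 6
D -> C -> A -> B -> F: max(3, 6, 2, 4) = 6
D -> C -> G -> F: max(3, 6, 5) = 6
D -> G -> C -> A -> B -> F: max(6, 6, 6, 2, 4) = 6
D -> B -> A -> C -> G -> F: max(7, 2, 6, 6, 5) = 7
D -> G -> C -> F: max(6, 6, 7) = 7
Smallest bottleneck: 6.

6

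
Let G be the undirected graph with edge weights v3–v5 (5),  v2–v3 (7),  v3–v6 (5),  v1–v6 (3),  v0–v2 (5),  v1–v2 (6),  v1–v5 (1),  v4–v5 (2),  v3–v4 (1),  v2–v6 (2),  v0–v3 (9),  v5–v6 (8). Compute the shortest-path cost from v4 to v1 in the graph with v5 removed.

Paths from v4 to v1 avoiding v5:
v4-v3-v0-v2-v1: 1 + 9 + 5 + 6 = 21
v4-v3-v6-v1: 1 + 5 + 3 = 9
v4-v3-v2-v1: 1 + 7 + 6 = 14
v4-v3-v2-v6-v1: 1 + 7 + 2 + 3 = 13
v4-v3-v6-v2-v1: 1 + 5 + 2 + 6 = 14
v4-v3-v0-v2-v6-v1: 1 + 9 + 5 + 2 + 3 = 20
The minimum is 9.

9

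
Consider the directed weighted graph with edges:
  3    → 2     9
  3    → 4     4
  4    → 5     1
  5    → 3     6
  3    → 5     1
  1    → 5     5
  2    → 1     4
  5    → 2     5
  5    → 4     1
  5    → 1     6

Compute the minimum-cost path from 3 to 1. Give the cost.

Candidate routes:
3 -> 5 -> 1: 1 + 6 = 7
3 -> 2 -> 1: 9 + 4 = 13
3 -> 4 -> 5 -> 2 -> 1: 4 + 1 + 5 + 4 = 14
3 -> 5 -> 2 -> 1: 1 + 5 + 4 = 10
3 -> 4 -> 5 -> 1: 4 + 1 + 6 = 11
Best route has total 7.

7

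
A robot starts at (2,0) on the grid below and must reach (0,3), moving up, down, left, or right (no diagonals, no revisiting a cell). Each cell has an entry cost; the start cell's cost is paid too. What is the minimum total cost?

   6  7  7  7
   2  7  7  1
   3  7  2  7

One optimal route is (2,0) → (1,0) → (1,1) → (1,2) → (1,3) → (0,3).
Its cost is 3 + 2 + 7 + 7 + 1 + 7 = 27.

27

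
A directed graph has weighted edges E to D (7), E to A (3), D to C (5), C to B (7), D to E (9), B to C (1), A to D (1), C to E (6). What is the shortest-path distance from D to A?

12

Routes from D to A:
D -> E -> A: 9 + 3 = 12
D -> C -> E -> A: 5 + 6 + 3 = 14
Shortest: 12.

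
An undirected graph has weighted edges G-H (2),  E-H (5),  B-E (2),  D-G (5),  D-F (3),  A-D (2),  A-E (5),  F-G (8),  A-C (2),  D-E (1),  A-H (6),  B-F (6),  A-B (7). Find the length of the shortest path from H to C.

A few of the H→C routes:
H → G → D → E → A → C: 2 + 5 + 1 + 5 + 2 = 15
H → E → A → C: 5 + 5 + 2 = 12
H → A → C: 6 + 2 = 8
H → E → D → A → C: 5 + 1 + 2 + 2 = 10
H → G → D → A → C: 2 + 5 + 2 + 2 = 11
Best route has total 8.

8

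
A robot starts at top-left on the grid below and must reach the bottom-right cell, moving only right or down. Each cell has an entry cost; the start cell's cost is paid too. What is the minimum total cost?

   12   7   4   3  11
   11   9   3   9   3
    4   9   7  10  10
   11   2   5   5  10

53

Best path: [0,0] [0,1] [0,2] [1,2] [2,2] [3,2] [3,3] [3,4]
Cost: 12 + 7 + 4 + 3 + 7 + 5 + 5 + 10 = 53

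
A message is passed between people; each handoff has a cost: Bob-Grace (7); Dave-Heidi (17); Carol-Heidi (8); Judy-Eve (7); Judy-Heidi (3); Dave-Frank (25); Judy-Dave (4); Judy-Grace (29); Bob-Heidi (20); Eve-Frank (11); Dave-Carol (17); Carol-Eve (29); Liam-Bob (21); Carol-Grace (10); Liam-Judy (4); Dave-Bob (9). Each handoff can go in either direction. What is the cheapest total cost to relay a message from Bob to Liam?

Checking several routes:
Bob→Heidi→Judy→Liam: 20 + 3 + 4 = 27
Bob→Liam: 21
Bob→Dave→Judy→Liam: 9 + 4 + 4 = 17
Shortest: 17.

17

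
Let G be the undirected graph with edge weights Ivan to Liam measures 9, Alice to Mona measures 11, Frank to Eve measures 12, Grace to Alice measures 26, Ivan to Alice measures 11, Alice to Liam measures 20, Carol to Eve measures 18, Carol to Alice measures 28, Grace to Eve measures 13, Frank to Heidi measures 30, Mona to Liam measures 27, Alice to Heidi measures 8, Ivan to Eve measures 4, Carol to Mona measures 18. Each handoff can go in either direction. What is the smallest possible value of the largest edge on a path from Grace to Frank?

A few of the Grace→Frank routes:
Grace - Alice - Liam - Ivan - Eve - Frank: max(26, 20, 9, 4, 12) = 26
Grace - Alice - Mona - Carol - Eve - Frank: max(26, 11, 18, 18, 12) = 26
Grace - Alice - Mona - Liam - Ivan - Eve - Frank: max(26, 11, 27, 9, 4, 12) = 27
Grace - Eve - Frank: max(13, 12) = 13
Grace - Alice - Ivan - Eve - Frank: max(26, 11, 4, 12) = 26
Best route has worst link 13.

13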